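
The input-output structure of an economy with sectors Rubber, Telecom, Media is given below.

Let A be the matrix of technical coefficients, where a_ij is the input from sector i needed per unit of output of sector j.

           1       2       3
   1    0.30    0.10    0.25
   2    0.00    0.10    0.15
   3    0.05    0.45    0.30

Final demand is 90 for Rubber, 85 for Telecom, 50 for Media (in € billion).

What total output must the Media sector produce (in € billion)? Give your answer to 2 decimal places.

x_3 = 164.37

I − A =
  [   0.70    -0.10    -0.25]
  [   0.00     0.90    -0.15]
  [  -0.05    -0.45     0.70]
Cofactors of I−A, C_ij = (−1)^(i+j)·(minor ij) (rows/columns in the sector order above):
  C_11 = (0.90)(0.70) − (-0.15)(-0.45) = 0.5625
  C_12 = −[(0.00)(0.70) − (-0.15)(-0.05)] = 0.0075
  C_13 = (0.00)(-0.45) − (0.90)(-0.05) = 0.0450
  C_21 = −[(-0.10)(0.70) − (-0.25)(-0.45)] = 0.1825
  C_22 = (0.70)(0.70) − (-0.25)(-0.05) = 0.4775
  C_23 = −[(0.70)(-0.45) − (-0.10)(-0.05)] = 0.3200
  C_31 = (-0.10)(-0.15) − (-0.25)(0.90) = 0.2400
  C_32 = −[(0.70)(-0.15) − (-0.25)(0.00)] = 0.1050
  C_33 = (0.70)(0.90) − (-0.10)(0.00) = 0.6300
det(I−A) = Σ_j (I−A)_1j·C_1j = (0.70)(0.5625) + (-0.10)(0.0075) + (-0.25)(0.0450) = 0.38175
adj(I−A) = Cᵀ =
  [ 0.5625   0.1825   0.2400]
  [ 0.0075   0.4775   0.1050]
  [ 0.0450   0.3200   0.6300]
(I − A)⁻¹ = adj(I−A) / det(I−A) ≈
  [   1.4735     0.4781     0.6287]
  [   0.0196     1.2508     0.2750]
  [   0.1179     0.8382     1.6503]
x = (I − A)⁻¹ d = adj(I−A)·d / det(I−A), with det(I−A) = 0.38175:
  x_1 = (0.5625·90 + 0.1825·85 + 0.2400·50) / 0.38175 = 78.1375 / 0.38175 ≈ 204.68
  x_2 = (0.0075·90 + 0.4775·85 + 0.1050·50) / 0.38175 = 46.5125 / 0.38175 ≈ 121.84
  x_3 = (0.0450·90 + 0.3200·85 + 0.6300·50) / 0.38175 = 62.75 / 0.38175 ≈ 164.37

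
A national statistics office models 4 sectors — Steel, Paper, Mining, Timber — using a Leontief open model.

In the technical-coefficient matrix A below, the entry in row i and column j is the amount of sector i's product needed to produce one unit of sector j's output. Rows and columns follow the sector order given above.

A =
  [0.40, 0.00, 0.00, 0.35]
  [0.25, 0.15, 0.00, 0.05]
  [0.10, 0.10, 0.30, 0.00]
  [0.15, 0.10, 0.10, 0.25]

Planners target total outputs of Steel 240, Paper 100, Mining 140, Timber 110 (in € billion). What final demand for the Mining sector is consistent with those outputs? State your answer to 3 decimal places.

I − A =
  [   0.60     0.00     0.00    -0.35]
  [  -0.25     0.85     0.00    -0.05]
  [  -0.10    -0.10     0.70     0.00]
  [  -0.15    -0.10    -0.10     0.75]
d = (I − A) x:
  d_1 = (+0.60)·240 + (+0.00)·100 + (+0.00)·140 + (-0.35)·110 = 105.500
  d_2 = (-0.25)·240 + (+0.85)·100 + (+0.00)·140 + (-0.05)·110 = 19.500
  d_3 = (-0.10)·240 + (-0.10)·100 + (+0.70)·140 + (+0.00)·110 = 64.000
  d_4 = (-0.15)·240 + (-0.10)·100 + (-0.10)·140 + (+0.75)·110 = 22.500

d_3 = 64.000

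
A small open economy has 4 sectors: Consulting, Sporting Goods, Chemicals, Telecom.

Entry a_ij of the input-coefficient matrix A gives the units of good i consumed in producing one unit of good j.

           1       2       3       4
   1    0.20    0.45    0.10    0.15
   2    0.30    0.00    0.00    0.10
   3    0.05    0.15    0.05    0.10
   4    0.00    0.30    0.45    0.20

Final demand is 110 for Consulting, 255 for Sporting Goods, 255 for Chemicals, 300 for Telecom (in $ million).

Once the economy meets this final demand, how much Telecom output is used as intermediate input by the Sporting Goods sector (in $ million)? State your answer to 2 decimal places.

I − A =
  [   0.80    -0.45    -0.10    -0.15]
  [  -0.30     1.00     0.00    -0.10]
  [  -0.05    -0.15     0.95    -0.10]
  [   0.00    -0.30    -0.45     0.80]
Compute the cofactors C_ij = (−1)^(i+j)·(3×3 minor ij) of I−A; the adjugate is their transpose:
adj(I−A) = Cᵀ =
  [ 0.679750   0.389625   0.164750   0.196750]
  [ 0.216750   0.564625   0.080250   0.121250]
  [ 0.083500   0.140250   0.494500   0.095000]
  [ 0.128250   0.290625   0.308250   0.622250]
det(I−A) = Σ_j (I−A)_1j·C_1j = (0.80)(0.679750) + (-0.45)(0.216750) + (-0.10)(0.083500) + (-0.15)(0.128250) = 0.418675
(I − A)⁻¹ = adj(I−A) / det(I−A) ≈
  [   1.6236     0.9306     0.3935     0.4699]
  [   0.5177     1.3486     0.1917     0.2896]
  [   0.1994     0.3350     1.1811     0.2269]
  [   0.3063     0.6942     0.7363     1.4862]
First solve x = (I − A)⁻¹ d = adj(I−A)·d / det(I−A); in particular x_2 = (0.216750·110 + 0.564625·255 + 0.080250·255 + 0.121250·300) / 0.418675 = 224.660625 / 0.418675 ≈ 536.5991.
Intermediate flow from 4 to 2: z_42 = a_42 · x_2 = 0.30 × 224.660625 / 0.418675 = 67.3981875 / 0.418675 ≈ 160.98.

z_42 = 160.98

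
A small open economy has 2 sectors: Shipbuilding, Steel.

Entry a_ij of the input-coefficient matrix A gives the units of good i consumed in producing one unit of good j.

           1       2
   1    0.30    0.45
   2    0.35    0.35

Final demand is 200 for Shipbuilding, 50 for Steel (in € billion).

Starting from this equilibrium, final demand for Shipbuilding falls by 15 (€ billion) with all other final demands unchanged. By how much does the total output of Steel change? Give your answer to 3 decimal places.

Δx_2 = -17.647

I − A =
  [   0.70    -0.45]
  [  -0.35     0.65]
det(I−A) = (0.70)(0.65) − (-0.45)(-0.35) = 0.2975
adj(I−A) = [[0.65, 0.45], [0.35, 0.70]]
(I − A)⁻¹ = adj(I−A) / det(I−A) ≈
  [   2.1849     1.5126]
  [   1.1765     2.3529]
Δx = (I − A)⁻¹ Δd with Δd having -15 in the Shipbuilding component and 0 elsewhere.
So Δx_2 = L_21 · (-15), where L_21 = adj(I−A)_21 / det(I−A) = 0.35 / 0.2975.
Δx_2 = 0.35 × (-15) / 0.2975 = -5.25 / 0.2975 ≈ -17.647.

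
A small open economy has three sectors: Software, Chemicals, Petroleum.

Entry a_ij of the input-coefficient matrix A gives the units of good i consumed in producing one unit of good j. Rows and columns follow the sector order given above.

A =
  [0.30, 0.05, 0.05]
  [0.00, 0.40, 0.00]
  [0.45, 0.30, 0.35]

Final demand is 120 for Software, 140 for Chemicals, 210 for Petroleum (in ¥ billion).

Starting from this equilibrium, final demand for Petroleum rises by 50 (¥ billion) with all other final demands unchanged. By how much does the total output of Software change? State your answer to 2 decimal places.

I − A =
  [   0.70    -0.05    -0.05]
  [   0.00     0.60     0.00]
  [  -0.45    -0.30     0.65]
Cofactors of I−A, C_ij = (−1)^(i+j)·(minor ij) (rows/columns in the sector order above):
  C_11 = (0.60)(0.65) − (0.00)(-0.30) = 0.3900
  C_12 = −[(0.00)(0.65) − (0.00)(-0.45)] = 0.0000
  C_13 = (0.00)(-0.30) − (0.60)(-0.45) = 0.2700
  C_21 = −[(-0.05)(0.65) − (-0.05)(-0.30)] = 0.0475
  C_22 = (0.70)(0.65) − (-0.05)(-0.45) = 0.4325
  C_23 = −[(0.70)(-0.30) − (-0.05)(-0.45)] = 0.2325
  C_31 = (-0.05)(0.00) − (-0.05)(0.60) = 0.0300
  C_32 = −[(0.70)(0.00) − (-0.05)(0.00)] = 0.0000
  C_33 = (0.70)(0.60) − (-0.05)(0.00) = 0.4200
det(I−A) = Σ_j (I−A)_1j·C_1j = (0.70)(0.3900) + (-0.05)(0.0000) + (-0.05)(0.2700) = 0.2595
adj(I−A) = Cᵀ =
  [ 0.3900   0.0475   0.0300]
  [ 0.0000   0.4325   0.0000]
  [ 0.2700   0.2325   0.4200]
(I − A)⁻¹ = adj(I−A) / det(I−A) ≈
  [   1.5029     0.1830     0.1156]
  [   0.0000     1.6667     0.0000]
  [   1.0405     0.8960     1.6185]
Δx = (I − A)⁻¹ Δd with Δd having +50 in the Petroleum component and 0 elsewhere.
So Δx_1 = L_13 · (+50), where L_13 = adj(I−A)_13 / det(I−A) = 0.0300 / 0.2595.
Δx_1 = 0.0300 × (+50) / 0.2595 = 1.50 / 0.2595 ≈ 5.78.

Δx_1 = 5.78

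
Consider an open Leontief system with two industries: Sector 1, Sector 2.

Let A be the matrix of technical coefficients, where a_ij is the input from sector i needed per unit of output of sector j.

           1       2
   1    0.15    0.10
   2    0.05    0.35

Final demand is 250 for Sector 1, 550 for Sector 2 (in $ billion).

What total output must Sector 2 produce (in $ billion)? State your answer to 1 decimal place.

I − A =
  [   0.85    -0.10]
  [  -0.05     0.65]
det(I−A) = (0.85)(0.65) − (-0.10)(-0.05) = 0.5475
adj(I−A) = [[0.65, 0.10], [0.05, 0.85]]
(I − A)⁻¹ = adj(I−A) / det(I−A) ≈
  [   1.1872     0.1826]
  [   0.0913     1.5525]
x = (I − A)⁻¹ d = adj(I−A)·d / det(I−A), with det(I−A) = 0.5475:
  x_1 = (0.65·250 + 0.10·550) / 0.5475 = 217.50 / 0.5475 ≈ 397.3
  x_2 = (0.05·250 + 0.85·550) / 0.5475 = 480.00 / 0.5475 ≈ 876.7

x_2 = 876.7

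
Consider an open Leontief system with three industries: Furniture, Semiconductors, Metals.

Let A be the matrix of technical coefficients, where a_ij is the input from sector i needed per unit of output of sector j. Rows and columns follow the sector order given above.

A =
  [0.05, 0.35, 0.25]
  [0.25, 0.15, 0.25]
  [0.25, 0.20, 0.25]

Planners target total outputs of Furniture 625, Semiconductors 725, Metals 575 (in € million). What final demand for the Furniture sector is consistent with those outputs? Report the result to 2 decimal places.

d_F = 196.25

I − A =
  [   0.95    -0.35    -0.25]
  [  -0.25     0.85    -0.25]
  [  -0.25    -0.20     0.75]
d = (I − A) x:
  d_F = (+0.95)·625 + (-0.35)·725 + (-0.25)·575 = 196.25
  d_S = (-0.25)·625 + (+0.85)·725 + (-0.25)·575 = 316.25
  d_M = (-0.25)·625 + (-0.20)·725 + (+0.75)·575 = 130.00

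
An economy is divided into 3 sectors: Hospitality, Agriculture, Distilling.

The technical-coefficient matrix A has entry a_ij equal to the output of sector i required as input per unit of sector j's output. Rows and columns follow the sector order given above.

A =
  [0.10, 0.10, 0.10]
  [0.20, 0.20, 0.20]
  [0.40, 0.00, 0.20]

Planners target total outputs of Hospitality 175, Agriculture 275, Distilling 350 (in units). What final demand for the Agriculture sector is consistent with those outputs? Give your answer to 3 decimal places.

I − A =
  [   0.90    -0.10    -0.10]
  [  -0.20     0.80    -0.20]
  [  -0.40     0.00     0.80]
d = (I − A) x:
  d_1 = (+0.90)·175 + (-0.10)·275 + (-0.10)·350 = 95.000
  d_2 = (-0.20)·175 + (+0.80)·275 + (-0.20)·350 = 115.000
  d_3 = (-0.40)·175 + (+0.00)·275 + (+0.80)·350 = 210.000

d_2 = 115.000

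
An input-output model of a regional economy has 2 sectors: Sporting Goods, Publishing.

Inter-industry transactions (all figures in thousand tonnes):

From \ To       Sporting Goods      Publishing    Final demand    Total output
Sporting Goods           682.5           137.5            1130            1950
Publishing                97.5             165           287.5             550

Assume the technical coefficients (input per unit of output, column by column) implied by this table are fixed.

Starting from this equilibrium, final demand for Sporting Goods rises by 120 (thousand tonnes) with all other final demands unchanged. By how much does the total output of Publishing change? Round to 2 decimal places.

Technical coefficients a_ij = z_ij / X_j:
  a_11 = 682.5/1950 = 0.35, a_21 = 97.5/1950 = 0.05
  a_12 = 137.5/550 = 0.25, a_22 = 165/550 = 0.30
I − A =
  [   0.65    -0.25]
  [  -0.05     0.70]
det(I−A) = (0.65)(0.70) − (-0.25)(-0.05) = 0.4425
adj(I−A) = [[0.70, 0.25], [0.05, 0.65]]
(I − A)⁻¹ = adj(I−A) / det(I−A) ≈
  [   1.5819     0.5650]
  [   0.1130     1.4689]
Δx = (I − A)⁻¹ Δd with Δd having +120 in the Sporting Goods component and 0 elsewhere.
So Δx_2 = L_21 · (+120), where L_21 = adj(I−A)_21 / det(I−A) = 0.05 / 0.4425.
Δx_2 = 0.05 × (+120) / 0.4425 = 6.00 / 0.4425 ≈ 13.56.

Δx_2 = 13.56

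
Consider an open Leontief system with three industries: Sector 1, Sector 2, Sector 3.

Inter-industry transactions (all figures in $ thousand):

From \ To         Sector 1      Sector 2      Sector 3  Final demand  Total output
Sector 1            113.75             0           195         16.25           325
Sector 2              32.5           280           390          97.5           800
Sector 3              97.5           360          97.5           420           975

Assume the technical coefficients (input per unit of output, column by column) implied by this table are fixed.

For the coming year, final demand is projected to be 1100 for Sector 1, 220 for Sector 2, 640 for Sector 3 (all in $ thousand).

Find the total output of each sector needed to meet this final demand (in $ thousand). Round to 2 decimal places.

x_1 = 2548.20, x_2 = 2442.28, x_3 = 2781.65

Technical coefficients a_ij = z_ij / X_j:
  a_11 = 113.75/325 = 0.35, a_21 = 32.5/325 = 0.10, a_31 = 97.5/325 = 0.30
  a_12 = 0/800 = 0.00, a_22 = 280/800 = 0.35, a_32 = 360/800 = 0.45
  a_13 = 195/975 = 0.20, a_23 = 390/975 = 0.40, a_33 = 97.5/975 = 0.10
I − A =
  [   0.65     0.00    -0.20]
  [  -0.10     0.65    -0.40]
  [  -0.30    -0.45     0.90]
Cofactors of I−A, C_ij = (−1)^(i+j)·(minor ij) (rows/columns in the sector order above):
  C_11 = (0.65)(0.90) − (-0.40)(-0.45) = 0.4050
  C_12 = −[(-0.10)(0.90) − (-0.40)(-0.30)] = 0.2100
  C_13 = (-0.10)(-0.45) − (0.65)(-0.30) = 0.2400
  C_21 = −[(0.00)(0.90) − (-0.20)(-0.45)] = 0.0900
  C_22 = (0.65)(0.90) − (-0.20)(-0.30) = 0.5250
  C_23 = −[(0.65)(-0.45) − (0.00)(-0.30)] = 0.2925
  C_31 = (0.00)(-0.40) − (-0.20)(0.65) = 0.1300
  C_32 = −[(0.65)(-0.40) − (-0.20)(-0.10)] = 0.2800
  C_33 = (0.65)(0.65) − (0.00)(-0.10) = 0.4225
det(I−A) = Σ_j (I−A)_1j·C_1j = (0.65)(0.4050) + (0.00)(0.2100) + (-0.20)(0.2400) = 0.21525
adj(I−A) = Cᵀ =
  [ 0.4050   0.0900   0.1300]
  [ 0.2100   0.5250   0.2800]
  [ 0.2400   0.2925   0.4225]
(I − A)⁻¹ = adj(I−A) / det(I−A) ≈
  [   1.8815     0.4181     0.6039]
  [   0.9756     2.4390     1.3008]
  [   1.1150     1.3589     1.9628]
x = (I − A)⁻¹ d = adj(I−A)·d / det(I−A), with det(I−A) = 0.21525:
  x_1 = (0.4050·1100 + 0.0900·220 + 0.1300·640) / 0.21525 = 548.50 / 0.21525 ≈ 2548.20
  x_2 = (0.2100·1100 + 0.5250·220 + 0.2800·640) / 0.21525 = 525.70 / 0.21525 ≈ 2442.28
  x_3 = (0.2400·1100 + 0.2925·220 + 0.4225·640) / 0.21525 = 598.75 / 0.21525 ≈ 2781.65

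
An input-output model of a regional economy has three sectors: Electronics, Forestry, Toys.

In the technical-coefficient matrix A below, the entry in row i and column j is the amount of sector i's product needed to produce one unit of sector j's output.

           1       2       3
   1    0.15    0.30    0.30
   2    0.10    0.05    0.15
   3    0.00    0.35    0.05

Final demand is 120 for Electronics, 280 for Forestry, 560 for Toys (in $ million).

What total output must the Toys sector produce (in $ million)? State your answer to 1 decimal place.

x_3 = 765.0

I − A =
  [   0.85    -0.30    -0.30]
  [  -0.10     0.95    -0.15]
  [   0.00    -0.35     0.95]
Cofactors of I−A, C_ij = (−1)^(i+j)·(minor ij) (rows/columns in the sector order above):
  C_11 = (0.95)(0.95) − (-0.15)(-0.35) = 0.8500
  C_12 = −[(-0.10)(0.95) − (-0.15)(0.00)] = 0.0950
  C_13 = (-0.10)(-0.35) − (0.95)(0.00) = 0.0350
  C_21 = −[(-0.30)(0.95) − (-0.30)(-0.35)] = 0.3900
  C_22 = (0.85)(0.95) − (-0.30)(0.00) = 0.8075
  C_23 = −[(0.85)(-0.35) − (-0.30)(0.00)] = 0.2975
  C_31 = (-0.30)(-0.15) − (-0.30)(0.95) = 0.3300
  C_32 = −[(0.85)(-0.15) − (-0.30)(-0.10)] = 0.1575
  C_33 = (0.85)(0.95) − (-0.30)(-0.10) = 0.7775
det(I−A) = Σ_j (I−A)_1j·C_1j = (0.85)(0.8500) + (-0.30)(0.0950) + (-0.30)(0.0350) = 0.6835
adj(I−A) = Cᵀ =
  [ 0.8500   0.3900   0.3300]
  [ 0.0950   0.8075   0.1575]
  [ 0.0350   0.2975   0.7775]
(I − A)⁻¹ = adj(I−A) / det(I−A) ≈
  [   1.2436     0.5706     0.4828]
  [   0.1390     1.1814     0.2304]
  [   0.0512     0.4353     1.1375]
x = (I − A)⁻¹ d = adj(I−A)·d / det(I−A), with det(I−A) = 0.6835:
  x_1 = (0.8500·120 + 0.3900·280 + 0.3300·560) / 0.6835 = 396.00 / 0.6835 ≈ 579.4
  x_2 = (0.0950·120 + 0.8075·280 + 0.1575·560) / 0.6835 = 325.70 / 0.6835 ≈ 476.5
  x_3 = (0.0350·120 + 0.2975·280 + 0.7775·560) / 0.6835 = 522.90 / 0.6835 ≈ 765.0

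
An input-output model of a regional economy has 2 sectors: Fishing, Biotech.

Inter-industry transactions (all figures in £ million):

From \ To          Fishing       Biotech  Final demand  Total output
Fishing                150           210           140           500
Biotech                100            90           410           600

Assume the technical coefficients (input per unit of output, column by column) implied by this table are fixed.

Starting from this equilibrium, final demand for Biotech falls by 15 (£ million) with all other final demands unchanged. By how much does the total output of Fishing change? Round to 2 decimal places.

Δx_F = -10.00

Technical coefficients a_ij = z_ij / X_j:
  a_FF = 150/500 = 0.30, a_BF = 100/500 = 0.20
  a_FB = 210/600 = 0.35, a_BB = 90/600 = 0.15
I − A =
  [   0.70    -0.35]
  [  -0.20     0.85]
det(I−A) = (0.70)(0.85) − (-0.35)(-0.20) = 0.5250
adj(I−A) = [[0.85, 0.35], [0.20, 0.70]]
(I − A)⁻¹ = adj(I−A) / det(I−A) ≈
  [   1.6190     0.6667]
  [   0.3810     1.3333]
Δx = (I − A)⁻¹ Δd with Δd having -15 in the Biotech component and 0 elsewhere.
So Δx_F = L_FB · (-15), where L_FB = adj(I−A)_FB / det(I−A) = 0.35 / 0.5250.
Δx_F = 0.35 × (-15) / 0.5250 = -5.25 / 0.5250 = -10.00.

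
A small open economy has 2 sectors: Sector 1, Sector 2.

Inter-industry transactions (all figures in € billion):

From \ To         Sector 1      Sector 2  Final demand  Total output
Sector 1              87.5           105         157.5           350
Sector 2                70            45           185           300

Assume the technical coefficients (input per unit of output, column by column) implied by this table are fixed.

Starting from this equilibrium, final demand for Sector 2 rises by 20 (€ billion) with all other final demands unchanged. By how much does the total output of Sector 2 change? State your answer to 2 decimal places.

Δx_2 = 26.43

Technical coefficients a_ij = z_ij / X_j:
  a_11 = 87.5/350 = 0.25, a_21 = 70/350 = 0.20
  a_12 = 105/300 = 0.35, a_22 = 45/300 = 0.15
I − A =
  [   0.75    -0.35]
  [  -0.20     0.85]
det(I−A) = (0.75)(0.85) − (-0.35)(-0.20) = 0.5675
adj(I−A) = [[0.85, 0.35], [0.20, 0.75]]
(I − A)⁻¹ = adj(I−A) / det(I−A) ≈
  [   1.4978     0.6167]
  [   0.3524     1.3216]
Δx = (I − A)⁻¹ Δd with Δd having +20 in the Sector 2 component and 0 elsewhere.
So Δx_2 = L_22 · (+20), where L_22 = adj(I−A)_22 / det(I−A) = 0.75 / 0.5675.
Δx_2 = 0.75 × (+20) / 0.5675 = 15.00 / 0.5675 ≈ 26.43.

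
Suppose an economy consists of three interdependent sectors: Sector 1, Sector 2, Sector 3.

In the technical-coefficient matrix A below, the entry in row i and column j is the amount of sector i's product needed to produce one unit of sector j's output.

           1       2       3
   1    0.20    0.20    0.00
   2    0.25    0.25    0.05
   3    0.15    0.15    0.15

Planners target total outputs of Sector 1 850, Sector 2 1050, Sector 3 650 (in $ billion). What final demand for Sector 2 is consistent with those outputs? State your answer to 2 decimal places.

I − A =
  [   0.80    -0.20     0.00]
  [  -0.25     0.75    -0.05]
  [  -0.15    -0.15     0.85]
d = (I − A) x:
  d_1 = (+0.80)·850 + (-0.20)·1050 + (+0.00)·650 = 470.00
  d_2 = (-0.25)·850 + (+0.75)·1050 + (-0.05)·650 = 542.50
  d_3 = (-0.15)·850 + (-0.15)·1050 + (+0.85)·650 = 267.50

d_2 = 542.50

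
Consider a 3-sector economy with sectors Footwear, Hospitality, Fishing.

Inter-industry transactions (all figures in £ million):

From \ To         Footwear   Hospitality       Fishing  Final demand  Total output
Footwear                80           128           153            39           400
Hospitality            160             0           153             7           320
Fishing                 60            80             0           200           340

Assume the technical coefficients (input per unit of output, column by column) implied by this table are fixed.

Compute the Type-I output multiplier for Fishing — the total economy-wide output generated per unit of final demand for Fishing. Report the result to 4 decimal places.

m_3 = 4.4093

Technical coefficients a_ij = z_ij / X_j:
  a_11 = 80/400 = 0.20, a_21 = 160/400 = 0.40, a_31 = 60/400 = 0.15
  a_12 = 128/320 = 0.40, a_22 = 0/320 = 0.00, a_32 = 80/320 = 0.25
  a_13 = 153/340 = 0.45, a_23 = 153/340 = 0.45, a_33 = 0/340 = 0.00
I − A =
  [   0.80    -0.40    -0.45]
  [  -0.40     1.00    -0.45]
  [  -0.15    -0.25     1.00]
Cofactors of I−A, C_ij = (−1)^(i+j)·(minor ij) (rows/columns in the sector order above):
  C_11 = (1.00)(1.00) − (-0.45)(-0.25) = 0.8875
  C_12 = −[(-0.40)(1.00) − (-0.45)(-0.15)] = 0.4675
  C_13 = (-0.40)(-0.25) − (1.00)(-0.15) = 0.2500
  C_21 = −[(-0.40)(1.00) − (-0.45)(-0.25)] = 0.5125
  C_22 = (0.80)(1.00) − (-0.45)(-0.15) = 0.7325
  C_23 = −[(0.80)(-0.25) − (-0.40)(-0.15)] = 0.2600
  C_31 = (-0.40)(-0.45) − (-0.45)(1.00) = 0.6300
  C_32 = −[(0.80)(-0.45) − (-0.45)(-0.40)] = 0.5400
  C_33 = (0.80)(1.00) − (-0.40)(-0.40) = 0.6400
det(I−A) = Σ_j (I−A)_1j·C_1j = (0.80)(0.8875) + (-0.40)(0.4675) + (-0.45)(0.2500) = 0.4105
adj(I−A) = Cᵀ =
  [ 0.8875   0.5125   0.6300]
  [ 0.4675   0.7325   0.5400]
  [ 0.2500   0.2600   0.6400]
(I − A)⁻¹ = adj(I−A) / det(I−A) ≈
  [   2.16200     1.24848     1.53471]
  [   1.13886     1.78441     1.31547]
  [   0.60901     0.63337     1.55907]
The output multiplier for sector j is the column-j sum of the Leontief inverse (I − A)⁻¹ = adj(I−A) / det(I−A).
Column 3 of adj(I−A): (0.6300, 0.5400, 0.6400); det(I−A) = 0.4105.
m_3 = (0.6300 + 0.5400 + 0.6400) / 0.4105 = 1.81 / 0.4105 ≈ 4.4093.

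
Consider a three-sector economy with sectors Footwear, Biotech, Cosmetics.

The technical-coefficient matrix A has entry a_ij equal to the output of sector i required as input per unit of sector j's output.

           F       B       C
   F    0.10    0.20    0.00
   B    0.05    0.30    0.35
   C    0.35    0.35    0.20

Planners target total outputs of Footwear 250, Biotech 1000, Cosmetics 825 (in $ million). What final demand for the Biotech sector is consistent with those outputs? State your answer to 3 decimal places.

I − A =
  [   0.90    -0.20     0.00]
  [  -0.05     0.70    -0.35]
  [  -0.35    -0.35     0.80]
d = (I − A) x:
  d_F = (+0.90)·250 + (-0.20)·1000 + (+0.00)·825 = 25.000
  d_B = (-0.05)·250 + (+0.70)·1000 + (-0.35)·825 = 398.750
  d_C = (-0.35)·250 + (-0.35)·1000 + (+0.80)·825 = 222.500

d_B = 398.750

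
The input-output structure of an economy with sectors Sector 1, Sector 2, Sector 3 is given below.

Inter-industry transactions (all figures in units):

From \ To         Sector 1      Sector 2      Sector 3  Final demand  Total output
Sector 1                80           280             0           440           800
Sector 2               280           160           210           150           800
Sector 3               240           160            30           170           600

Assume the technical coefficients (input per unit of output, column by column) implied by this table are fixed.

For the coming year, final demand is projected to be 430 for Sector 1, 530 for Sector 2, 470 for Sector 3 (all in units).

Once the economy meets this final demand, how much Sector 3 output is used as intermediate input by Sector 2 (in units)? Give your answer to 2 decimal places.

z_32 = 337.41

Technical coefficients a_ij = z_ij / X_j:
  a_11 = 80/800 = 0.10, a_21 = 280/800 = 0.35, a_31 = 240/800 = 0.30
  a_12 = 280/800 = 0.35, a_22 = 160/800 = 0.20, a_32 = 160/800 = 0.20
  a_13 = 0/600 = 0.00, a_23 = 210/600 = 0.35, a_33 = 30/600 = 0.05
I − A =
  [   0.90    -0.35     0.00]
  [  -0.35     0.80    -0.35]
  [  -0.30    -0.20     0.95]
Cofactors of I−A, C_ij = (−1)^(i+j)·(minor ij) (rows/columns in the sector order above):
  C_11 = (0.80)(0.95) − (-0.35)(-0.20) = 0.6900
  C_12 = −[(-0.35)(0.95) − (-0.35)(-0.30)] = 0.4375
  C_13 = (-0.35)(-0.20) − (0.80)(-0.30) = 0.3100
  C_21 = −[(-0.35)(0.95) − (0.00)(-0.20)] = 0.3325
  C_22 = (0.90)(0.95) − (0.00)(-0.30) = 0.8550
  C_23 = −[(0.90)(-0.20) − (-0.35)(-0.30)] = 0.2850
  C_31 = (-0.35)(-0.35) − (0.00)(0.80) = 0.1225
  C_32 = −[(0.90)(-0.35) − (0.00)(-0.35)] = 0.3150
  C_33 = (0.90)(0.80) − (-0.35)(-0.35) = 0.5975
det(I−A) = Σ_j (I−A)_1j·C_1j = (0.90)(0.6900) + (-0.35)(0.4375) + (0.00)(0.3100) = 0.467875
adj(I−A) = Cᵀ =
  [ 0.6900   0.3325   0.1225]
  [ 0.4375   0.8550   0.3150]
  [ 0.3100   0.2850   0.5975]
(I − A)⁻¹ = adj(I−A) / det(I−A) ≈
  [   1.4748     0.7107     0.2618]
  [   0.9351     1.8274     0.6733]
  [   0.6626     0.6091     1.2771]
First solve x = (I − A)⁻¹ d = adj(I−A)·d / det(I−A); in particular x_2 = (0.4375·430 + 0.8550·530 + 0.3150·470) / 0.467875 = 789.325 / 0.467875 ≈ 1687.0425.
Intermediate flow from 3 to 2: z_32 = a_32 · x_2 = 0.20 × 789.325 / 0.467875 = 157.865 / 0.467875 ≈ 337.41.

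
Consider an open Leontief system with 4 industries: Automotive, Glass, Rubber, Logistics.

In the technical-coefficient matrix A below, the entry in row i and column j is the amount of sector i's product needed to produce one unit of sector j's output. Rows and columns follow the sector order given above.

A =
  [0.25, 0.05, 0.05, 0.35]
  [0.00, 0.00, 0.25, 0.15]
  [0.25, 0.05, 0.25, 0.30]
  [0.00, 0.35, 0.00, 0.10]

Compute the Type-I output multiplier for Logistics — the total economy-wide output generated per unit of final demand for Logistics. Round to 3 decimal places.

m_L = 3.043

I − A =
  [   0.75    -0.05    -0.05    -0.35]
  [   0.00     1.00    -0.25    -0.15]
  [  -0.25    -0.05     0.75    -0.30]
  [   0.00    -0.35     0.00     0.90]
Compute the cofactors C_ij = (−1)^(i+j)·(3×3 minor ij) of I−A; the adjugate is their transpose:
adj(I−A) = Cᵀ =
  [ 0.598125   0.133125   0.084250   0.282875]
  [ 0.056250   0.495000   0.168750   0.160625]
  [ 0.211875   0.154375   0.635625   0.320000]
  [ 0.021875   0.192500   0.065625   0.537500]
det(I−A) = Σ_j (I−A)_1j·C_1j = (0.75)(0.598125) + (-0.05)(0.056250) + (-0.05)(0.211875) + (-0.35)(0.021875) = 0.42753125
(I − A)⁻¹ = adj(I−A) / det(I−A) ≈
  [   1.3990     0.3114     0.1971     0.6616]
  [   0.1316     1.1578     0.3947     0.3757]
  [   0.4956     0.3611     1.4867     0.7485]
  [   0.0512     0.4503     0.1535     1.2572]
The output multiplier for sector j is the column-j sum of the Leontief inverse (I − A)⁻¹ = adj(I−A) / det(I−A).
Column L of adj(I−A): (0.282875, 0.160625, 0.320000, 0.537500); det(I−A) = 0.42753125.
m_L = (0.282875 + 0.160625 + 0.320000 + 0.537500) / 0.42753125 = 1.301 / 0.42753125 ≈ 3.043.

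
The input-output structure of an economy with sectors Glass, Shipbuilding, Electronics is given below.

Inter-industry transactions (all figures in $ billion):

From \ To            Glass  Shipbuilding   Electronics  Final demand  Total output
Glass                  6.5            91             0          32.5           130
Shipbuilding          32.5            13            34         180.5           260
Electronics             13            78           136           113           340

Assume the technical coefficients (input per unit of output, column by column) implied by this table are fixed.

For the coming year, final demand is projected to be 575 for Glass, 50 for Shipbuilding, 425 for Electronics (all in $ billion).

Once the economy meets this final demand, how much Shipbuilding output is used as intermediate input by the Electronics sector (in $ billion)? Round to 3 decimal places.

Technical coefficients a_ij = z_ij / X_j:
  a_11 = 6.5/130 = 0.05, a_21 = 32.5/130 = 0.25, a_31 = 13/130 = 0.10
  a_12 = 91/260 = 0.35, a_22 = 13/260 = 0.05, a_32 = 78/260 = 0.30
  a_13 = 0/340 = 0.00, a_23 = 34/340 = 0.10, a_33 = 136/340 = 0.40
I − A =
  [   0.95    -0.35     0.00]
  [  -0.25     0.95    -0.10]
  [  -0.10    -0.30     0.60]
Cofactors of I−A, C_ij = (−1)^(i+j)·(minor ij) (rows/columns in the sector order above):
  C_11 = (0.95)(0.60) − (-0.10)(-0.30) = 0.5400
  C_12 = −[(-0.25)(0.60) − (-0.10)(-0.10)] = 0.1600
  C_13 = (-0.25)(-0.30) − (0.95)(-0.10) = 0.1700
  C_21 = −[(-0.35)(0.60) − (0.00)(-0.30)] = 0.2100
  C_22 = (0.95)(0.60) − (0.00)(-0.10) = 0.5700
  C_23 = −[(0.95)(-0.30) − (-0.35)(-0.10)] = 0.3200
  C_31 = (-0.35)(-0.10) − (0.00)(0.95) = 0.0350
  C_32 = −[(0.95)(-0.10) − (0.00)(-0.25)] = 0.0950
  C_33 = (0.95)(0.95) − (-0.35)(-0.25) = 0.8150
det(I−A) = Σ_j (I−A)_1j·C_1j = (0.95)(0.5400) + (-0.35)(0.1600) + (0.00)(0.1700) = 0.4570
adj(I−A) = Cᵀ =
  [ 0.5400   0.2100   0.0350]
  [ 0.1600   0.5700   0.0950]
  [ 0.1700   0.3200   0.8150]
(I − A)⁻¹ = adj(I−A) / det(I−A) ≈
  [   1.1816     0.4595     0.0766]
  [   0.3501     1.2473     0.2079]
  [   0.3720     0.7002     1.7834]
First solve x = (I − A)⁻¹ d = adj(I−A)·d / det(I−A); in particular x_3 = (0.1700·575 + 0.3200·50 + 0.8150·425) / 0.4570 = 460.125 / 0.4570 ≈ 1006.83807.
Intermediate flow from 2 to 3: z_23 = a_23 · x_3 = 0.10 × 460.125 / 0.4570 = 46.0125 / 0.4570 ≈ 100.684.

z_23 = 100.684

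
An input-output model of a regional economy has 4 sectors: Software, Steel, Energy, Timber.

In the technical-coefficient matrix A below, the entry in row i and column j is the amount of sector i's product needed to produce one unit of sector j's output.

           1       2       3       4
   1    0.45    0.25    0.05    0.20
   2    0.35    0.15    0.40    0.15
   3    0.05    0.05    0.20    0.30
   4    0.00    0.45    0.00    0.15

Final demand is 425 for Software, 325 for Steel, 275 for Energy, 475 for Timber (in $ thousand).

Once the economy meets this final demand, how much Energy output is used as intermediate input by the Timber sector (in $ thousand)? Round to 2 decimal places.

I − A =
  [   0.55    -0.25    -0.05    -0.20]
  [  -0.35     0.85    -0.40    -0.15]
  [  -0.05    -0.05     0.80    -0.30]
  [   0.00    -0.45     0.00     0.85]
Compute the cofactors C_ij = (−1)^(i+j)·(3×3 minor ij) of I−A; the adjugate is their transpose:
adj(I−A) = Cᵀ =
  [ 0.453000   0.250875   0.153750   0.205125]
  [ 0.255000   0.371875   0.201875   0.196875]
  [ 0.094875   0.112750   0.254375   0.132000]
  [ 0.135000   0.196875   0.106875   0.285000]
det(I−A) = Σ_j (I−A)_1j·C_1j = (0.55)(0.453000) + (-0.25)(0.255000) + (-0.05)(0.094875) + (-0.20)(0.135000) = 0.15365625
(I − A)⁻¹ = adj(I−A) / det(I−A) ≈
  [   2.9481     1.6327     1.0006     1.3350]
  [   1.6595     2.4202     1.3138     1.2813]
  [   0.6174     0.7338     1.6555     0.8591]
  [   0.8786     1.2813     0.6955     1.8548]
First solve x = (I − A)⁻¹ d = adj(I−A)·d / det(I−A); in particular x_4 = (0.135000·425 + 0.196875·325 + 0.106875·275 + 0.285000·475) / 0.15365625 = 286.125 / 0.15365625 ≈ 1862.1110.
Intermediate flow from 3 to 4: z_34 = a_34 · x_4 = 0.30 × 286.125 / 0.15365625 = 85.8375 / 0.15365625 ≈ 558.63.

z_34 = 558.63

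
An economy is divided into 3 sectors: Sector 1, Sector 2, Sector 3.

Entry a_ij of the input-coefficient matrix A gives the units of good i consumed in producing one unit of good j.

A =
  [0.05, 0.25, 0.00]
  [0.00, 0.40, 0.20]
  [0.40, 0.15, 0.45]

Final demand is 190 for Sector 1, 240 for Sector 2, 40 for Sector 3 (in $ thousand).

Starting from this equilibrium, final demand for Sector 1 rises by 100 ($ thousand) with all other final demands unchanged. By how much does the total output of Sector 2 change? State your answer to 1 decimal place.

Δx_2 = 30.2

I − A =
  [   0.95    -0.25     0.00]
  [   0.00     0.60    -0.20]
  [  -0.40    -0.15     0.55]
Cofactors of I−A, C_ij = (−1)^(i+j)·(minor ij) (rows/columns in the sector order above):
  C_11 = (0.60)(0.55) − (-0.20)(-0.15) = 0.3000
  C_12 = −[(0.00)(0.55) − (-0.20)(-0.40)] = 0.0800
  C_13 = (0.00)(-0.15) − (0.60)(-0.40) = 0.2400
  C_21 = −[(-0.25)(0.55) − (0.00)(-0.15)] = 0.1375
  C_22 = (0.95)(0.55) − (0.00)(-0.40) = 0.5225
  C_23 = −[(0.95)(-0.15) − (-0.25)(-0.40)] = 0.2425
  C_31 = (-0.25)(-0.20) − (0.00)(0.60) = 0.0500
  C_32 = −[(0.95)(-0.20) − (0.00)(0.00)] = 0.1900
  C_33 = (0.95)(0.60) − (-0.25)(0.00) = 0.5700
det(I−A) = Σ_j (I−A)_1j·C_1j = (0.95)(0.3000) + (-0.25)(0.0800) + (0.00)(0.2400) = 0.2650
adj(I−A) = Cᵀ =
  [ 0.3000   0.1375   0.0500]
  [ 0.0800   0.5225   0.1900]
  [ 0.2400   0.2425   0.5700]
(I − A)⁻¹ = adj(I−A) / det(I−A) ≈
  [   1.1321     0.5189     0.1887]
  [   0.3019     1.9717     0.7170]
  [   0.9057     0.9151     2.1509]
Δx = (I − A)⁻¹ Δd with Δd having +100 in the Sector 1 component and 0 elsewhere.
So Δx_2 = L_21 · (+100), where L_21 = adj(I−A)_21 / det(I−A) = 0.0800 / 0.2650.
Δx_2 = 0.0800 × (+100) / 0.2650 = 8.00 / 0.2650 ≈ 30.2.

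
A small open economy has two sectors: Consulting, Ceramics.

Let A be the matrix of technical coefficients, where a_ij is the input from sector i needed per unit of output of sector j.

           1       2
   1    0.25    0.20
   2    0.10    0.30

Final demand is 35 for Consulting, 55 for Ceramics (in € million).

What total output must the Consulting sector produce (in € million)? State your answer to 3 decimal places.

x_1 = 70.297

I − A =
  [   0.75    -0.20]
  [  -0.10     0.70]
det(I−A) = (0.75)(0.70) − (-0.20)(-0.10) = 0.5050
adj(I−A) = [[0.70, 0.20], [0.10, 0.75]]
(I − A)⁻¹ = adj(I−A) / det(I−A) ≈
  [   1.3861     0.3960]
  [   0.1980     1.4851]
x = (I − A)⁻¹ d = adj(I−A)·d / det(I−A), with det(I−A) = 0.5050:
  x_1 = (0.70·35 + 0.20·55) / 0.5050 = 35.50 / 0.5050 ≈ 70.297
  x_2 = (0.10·35 + 0.75·55) / 0.5050 = 44.75 / 0.5050 ≈ 88.614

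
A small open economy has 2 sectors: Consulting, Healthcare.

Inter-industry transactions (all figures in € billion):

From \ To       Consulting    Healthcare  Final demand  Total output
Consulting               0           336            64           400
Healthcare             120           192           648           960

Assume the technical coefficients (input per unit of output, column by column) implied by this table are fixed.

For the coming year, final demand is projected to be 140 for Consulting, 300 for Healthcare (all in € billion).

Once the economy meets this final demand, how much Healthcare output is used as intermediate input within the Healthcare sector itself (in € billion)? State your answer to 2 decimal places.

Technical coefficients a_ij = z_ij / X_j:
  a_11 = 0/400 = 0.00, a_21 = 120/400 = 0.30
  a_12 = 336/960 = 0.35, a_22 = 192/960 = 0.20
I − A =
  [   1.00    -0.35]
  [  -0.30     0.80]
det(I−A) = (1.00)(0.80) − (-0.35)(-0.30) = 0.6950
adj(I−A) = [[0.80, 0.35], [0.30, 1.00]]
(I − A)⁻¹ = adj(I−A) / det(I−A) ≈
  [   1.1511     0.5036]
  [   0.4317     1.4388]
First solve x = (I − A)⁻¹ d = adj(I−A)·d / det(I−A); in particular x_2 = (0.30·140 + 1.00·300) / 0.6950 = 342.00 / 0.6950 ≈ 492.0863.
Intermediate flow from 2 to 2: z_22 = a_22 · x_2 = 0.20 × 342.00 / 0.6950 = 68.40 / 0.6950 ≈ 98.42.

z_22 = 98.42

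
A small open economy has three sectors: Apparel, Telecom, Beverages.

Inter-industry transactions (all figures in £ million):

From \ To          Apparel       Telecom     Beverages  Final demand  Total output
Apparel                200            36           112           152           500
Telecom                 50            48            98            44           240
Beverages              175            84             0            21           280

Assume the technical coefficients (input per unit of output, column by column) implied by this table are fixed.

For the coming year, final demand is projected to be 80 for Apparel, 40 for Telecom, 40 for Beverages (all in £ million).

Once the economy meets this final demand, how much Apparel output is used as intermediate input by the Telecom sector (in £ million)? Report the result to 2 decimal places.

z_12 = 28.04

Technical coefficients a_ij = z_ij / X_j:
  a_11 = 200/500 = 0.40, a_21 = 50/500 = 0.10, a_31 = 175/500 = 0.35
  a_12 = 36/240 = 0.15, a_22 = 48/240 = 0.20, a_32 = 84/240 = 0.35
  a_13 = 112/280 = 0.40, a_23 = 98/280 = 0.35, a_33 = 0/280 = 0.00
I − A =
  [   0.60    -0.15    -0.40]
  [  -0.10     0.80    -0.35]
  [  -0.35    -0.35     1.00]
Cofactors of I−A, C_ij = (−1)^(i+j)·(minor ij) (rows/columns in the sector order above):
  C_11 = (0.80)(1.00) − (-0.35)(-0.35) = 0.6775
  C_12 = −[(-0.10)(1.00) − (-0.35)(-0.35)] = 0.2225
  C_13 = (-0.10)(-0.35) − (0.80)(-0.35) = 0.3150
  C_21 = −[(-0.15)(1.00) − (-0.40)(-0.35)] = 0.2900
  C_22 = (0.60)(1.00) − (-0.40)(-0.35) = 0.4600
  C_23 = −[(0.60)(-0.35) − (-0.15)(-0.35)] = 0.2625
  C_31 = (-0.15)(-0.35) − (-0.40)(0.80) = 0.3725
  C_32 = −[(0.60)(-0.35) − (-0.40)(-0.10)] = 0.2500
  C_33 = (0.60)(0.80) − (-0.15)(-0.10) = 0.4650
det(I−A) = Σ_j (I−A)_1j·C_1j = (0.60)(0.6775) + (-0.15)(0.2225) + (-0.40)(0.3150) = 0.247125
adj(I−A) = Cᵀ =
  [ 0.6775   0.2900   0.3725]
  [ 0.2225   0.4600   0.2500]
  [ 0.3150   0.2625   0.4650]
(I − A)⁻¹ = adj(I−A) / det(I−A) ≈
  [   2.7415     1.1735     1.5073]
  [   0.9004     1.8614     1.0116]
  [   1.2747     1.0622     1.8816]
First solve x = (I − A)⁻¹ d = adj(I−A)·d / det(I−A); in particular x_2 = (0.2225·80 + 0.4600·40 + 0.2500·40) / 0.247125 = 46.20 / 0.247125 ≈ 186.9499.
Intermediate flow from 1 to 2: z_12 = a_12 · x_2 = 0.15 × 46.20 / 0.247125 = 6.93 / 0.247125 ≈ 28.04.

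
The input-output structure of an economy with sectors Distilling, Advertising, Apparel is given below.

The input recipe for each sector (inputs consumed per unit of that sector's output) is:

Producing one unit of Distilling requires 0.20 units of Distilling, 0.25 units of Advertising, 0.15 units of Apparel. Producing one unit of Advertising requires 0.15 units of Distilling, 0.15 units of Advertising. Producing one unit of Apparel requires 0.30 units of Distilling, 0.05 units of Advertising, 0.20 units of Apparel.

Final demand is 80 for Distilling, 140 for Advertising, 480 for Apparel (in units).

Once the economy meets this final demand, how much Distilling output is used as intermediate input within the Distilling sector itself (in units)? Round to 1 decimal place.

z_11 = 83.1

I − A =
  [   0.80    -0.15    -0.30]
  [  -0.25     0.85    -0.05]
  [  -0.15     0.00     0.80]
Cofactors of I−A, C_ij = (−1)^(i+j)·(minor ij) (rows/columns in the sector order above):
  C_11 = (0.85)(0.80) − (-0.05)(0.00) = 0.6800
  C_12 = −[(-0.25)(0.80) − (-0.05)(-0.15)] = 0.2075
  C_13 = (-0.25)(0.00) − (0.85)(-0.15) = 0.1275
  C_21 = −[(-0.15)(0.80) − (-0.30)(0.00)] = 0.1200
  C_22 = (0.80)(0.80) − (-0.30)(-0.15) = 0.5950
  C_23 = −[(0.80)(0.00) − (-0.15)(-0.15)] = 0.0225
  C_31 = (-0.15)(-0.05) − (-0.30)(0.85) = 0.2625
  C_32 = −[(0.80)(-0.05) − (-0.30)(-0.25)] = 0.1150
  C_33 = (0.80)(0.85) − (-0.15)(-0.25) = 0.6425
det(I−A) = Σ_j (I−A)_1j·C_1j = (0.80)(0.6800) + (-0.15)(0.2075) + (-0.30)(0.1275) = 0.474625
adj(I−A) = Cᵀ =
  [ 0.6800   0.1200   0.2625]
  [ 0.2075   0.5950   0.1150]
  [ 0.1275   0.0225   0.6425]
(I − A)⁻¹ = adj(I−A) / det(I−A) ≈
  [   1.4327     0.2528     0.5531]
  [   0.4372     1.2536     0.2423]
  [   0.2686     0.0474     1.3537]
First solve x = (I − A)⁻¹ d = adj(I−A)·d / det(I−A); in particular x_1 = (0.6800·80 + 0.1200·140 + 0.2625·480) / 0.474625 = 197.20 / 0.474625 ≈ 415.486.
Intermediate flow from 1 to 1: z_11 = a_11 · x_1 = 0.20 × 197.20 / 0.474625 = 39.44 / 0.474625 ≈ 83.1.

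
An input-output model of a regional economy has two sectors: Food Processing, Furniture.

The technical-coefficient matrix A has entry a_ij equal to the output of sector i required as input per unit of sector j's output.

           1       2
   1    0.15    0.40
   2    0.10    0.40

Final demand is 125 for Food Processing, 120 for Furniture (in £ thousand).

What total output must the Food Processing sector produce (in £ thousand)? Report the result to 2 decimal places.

x_1 = 261.70

I − A =
  [   0.85    -0.40]
  [  -0.10     0.60]
det(I−A) = (0.85)(0.60) − (-0.40)(-0.10) = 0.4700
adj(I−A) = [[0.60, 0.40], [0.10, 0.85]]
(I − A)⁻¹ = adj(I−A) / det(I−A) ≈
  [   1.2766     0.8511]
  [   0.2128     1.8085]
x = (I − A)⁻¹ d = adj(I−A)·d / det(I−A), with det(I−A) = 0.4700:
  x_1 = (0.60·125 + 0.40·120) / 0.4700 = 123.00 / 0.4700 ≈ 261.70
  x_2 = (0.10·125 + 0.85·120) / 0.4700 = 114.50 / 0.4700 ≈ 243.62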